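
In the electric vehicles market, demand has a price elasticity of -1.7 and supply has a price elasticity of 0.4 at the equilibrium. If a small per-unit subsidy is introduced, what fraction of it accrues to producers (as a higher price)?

For a small subsidy around the equilibrium, the benefit split depends on the relative slopes, which at a point are proportional to the elasticities.
Buyer share = εs/(εs + |εd|) = 0.4/(0.4 + 1.7) = 4/21; seller share = |εd|/(εs + |εd|) = 17/21.
So producers capture 17/21 of the subsidy.

Producer share = 17/21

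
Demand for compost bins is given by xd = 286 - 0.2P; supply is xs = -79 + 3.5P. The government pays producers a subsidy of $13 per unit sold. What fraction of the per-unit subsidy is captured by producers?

Producer share = 2/37

Pre-subsidy: 286 - 0.2P = -79 + 3.5P gives P* = 3650/37, x* = 9852/37.
With the subsidy, sellers receive Ps = Pb + 13 for each unit, where Pb is the price buyers pay.
Supply in terms of Pb becomes xs = -79 + 3.5(Pb + 13) = -33.5 + 3.5Pb. Setting this equal to demand: 286 - 0.2Pb = -33.5 + 3.5Pb, so Pb = 3195/37.
Sellers receive Ps = 3195/37 + 13 = 3676/37; x' = 286 − 0.2·(3195/37) = 9943/37.
Buyers' price falls by P* − Pb = 3650/37 − 3195/37 = 455/37; sellers' price rises by Ps − P* = 3676/37 − 3650/37 = 26/37.
So producers capture (26/37)/13 = 2/37 of each unit of subsidy.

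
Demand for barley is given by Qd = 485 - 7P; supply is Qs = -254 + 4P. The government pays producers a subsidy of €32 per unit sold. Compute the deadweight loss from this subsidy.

Pre-subsidy: 485 - 7P = -254 + 4P gives P* = 739/11, Q* = 162/11.
With the subsidy, sellers receive Ps = Pb + 32 for each unit, where Pb is the price buyers pay.
Supply in terms of Pb becomes Qs = -254 + 4(Pb + 32) = -126 + 4Pb. Setting this equal to demand: 485 - 7Pb = -126 + 4Pb, so Pb = 611/11.
Sellers receive Ps = 611/11 + 32 = 963/11; Q' = 485 − 7·(611/11) = 1058/11.
The subsidy expands output by 1058/11 − 162/11 = 896/11 past the efficient level; on those units the gap between marginal cost and willingness to pay runs from 0 up to 32.
DWL = ½ × 32 × 896/11 = 14336/11.

Deadweight loss = 14336/11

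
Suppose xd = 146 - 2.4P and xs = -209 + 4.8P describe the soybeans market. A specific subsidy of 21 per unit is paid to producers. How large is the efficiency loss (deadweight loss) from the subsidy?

Pre-subsidy: 146 - 2.4P = -209 + 4.8P gives P* = 1775/36, x* = 83/3.
With the subsidy, sellers receive Ps = Pb + 21 for each unit, where Pb is the price buyers pay.
Supply in terms of Pb becomes xs = -209 + 4.8(Pb + 21) = -108.2 + 4.8Pb. Setting this equal to demand: 146 - 2.4Pb = -108.2 + 4.8Pb, so Pb = 1271/36.
Sellers receive Ps = 1271/36 + 21 = 2027/36; x' = 146 − 2.4·(1271/36) = 919/15.
The subsidy expands output by 919/15 − 83/3 = 33.6 past the efficient level; on those units the gap between marginal cost and willingness to pay runs from 0 up to 21.
DWL = ½ × 21 × 33.6 = 352.8.

Deadweight loss = 352.8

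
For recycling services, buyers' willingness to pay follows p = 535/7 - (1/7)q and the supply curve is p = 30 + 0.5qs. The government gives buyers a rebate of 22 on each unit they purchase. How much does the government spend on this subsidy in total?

Government cost = 21076/9

Pre-subsidy: 535/7 - (1/7)q = 30 + 0.5q gives q* = 650/9 and p* = 595/9.
With the rebate, buyers effectively pay pb = ps − 22, where ps is the price sellers receive.
On the curves, pb = 535/7 - (1/7)q and ps = 30 + 0.5q; the wedge ps − pb = 22 gives 30 + 0.5q − (535/7 - (1/7)q) = 22, so q' = 958/9.
Then pb = 535/7 − (1/7)·(958/9) = 551/9 and ps = 30 + 0.5·(958/9) = 749/9.
Government outlay = subsidy × quantity = 22 × 958/9 = 21076/9.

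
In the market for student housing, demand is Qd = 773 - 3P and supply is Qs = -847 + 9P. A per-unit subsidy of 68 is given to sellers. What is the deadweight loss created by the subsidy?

Deadweight loss = 5202

Pre-subsidy: 773 - 3P = -847 + 9P gives P* = 135, Q* = 368.
With the subsidy, sellers receive Ps = Pb + 68 for each unit, where Pb is the price buyers pay.
Supply in terms of Pb becomes Qs = -847 + 9(Pb + 68) = -235 + 9Pb. Setting this equal to demand: 773 - 3Pb = -235 + 9Pb, so Pb = 84.
Sellers receive Ps = 84 + 68 = 152; Q' = 773 − 3·84 = 521.
The subsidy expands output by 521 − 368 = 153 past the efficient level; on those units the gap between marginal cost and willingness to pay runs from 0 up to 68.
DWL = ½ × 68 × 153 = 5202.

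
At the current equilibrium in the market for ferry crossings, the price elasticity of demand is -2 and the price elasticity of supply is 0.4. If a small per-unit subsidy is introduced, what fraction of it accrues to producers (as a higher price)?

Producer share = 5/6

For a small subsidy around the equilibrium, the benefit split depends on the relative slopes, which at a point are proportional to the elasticities.
Buyer share = εs/(εs + |εd|) = 0.4/(0.4 + 2) = 1/6; seller share = |εd|/(εs + |εd|) = 5/6.
So producers capture 5/6 of the subsidy.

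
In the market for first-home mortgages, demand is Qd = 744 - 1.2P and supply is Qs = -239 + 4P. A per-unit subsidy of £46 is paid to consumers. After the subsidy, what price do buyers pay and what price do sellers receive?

Buyers pay 3995/26; sellers receive 5191/26

Pre-subsidy: 744 - 1.2P = -239 + 4P gives P* = 4915/26, Q* = 6723/13.
With the rebate, buyers effectively pay Pb = Ps − 46, where Ps is the price sellers receive.
Demand in terms of Ps becomes Qd = 744 − 1.2(Ps − 46) = 799.2 - 1.2Ps. Setting this equal to supply: 799.2 - 1.2Ps = -239 + 4Ps, so Ps = 5191/26.
Buyers pay Pb = 5191/26 − 46 = 3995/26; Q' = -239 + 4·(5191/26) = 7275/13.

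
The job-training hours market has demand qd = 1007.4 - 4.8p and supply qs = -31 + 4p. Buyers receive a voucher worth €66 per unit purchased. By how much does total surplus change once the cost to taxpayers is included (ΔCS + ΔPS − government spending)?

Pre-subsidy: 1007.4 - 4.8p = -31 + 4p gives p* = 118, q* = 441.
With the rebate, buyers effectively pay pb = ps − 66, where ps is the price sellers receive.
Demand in terms of ps becomes qd = 1007.4 − 4.8(ps − 66) = 1324.2 - 4.8ps. Setting this equal to supply: 1324.2 - 4.8ps = -31 + 4ps, so ps = 154.
Buyers pay pb = 154 − 66 = 88; q' = -31 + 4·154 = 585.
ΔCS = ½(441 + 585)(118 − 88) = 15390; ΔPS = ½(441 + 585)(154 − 118) = 18468.
Government spending = 66 × 585 = 38610.
Net change = 15390 + 18468 − 38610 = -4752. The loss equals the DWL triangle ½·66·144.

Net change in total surplus = -€4752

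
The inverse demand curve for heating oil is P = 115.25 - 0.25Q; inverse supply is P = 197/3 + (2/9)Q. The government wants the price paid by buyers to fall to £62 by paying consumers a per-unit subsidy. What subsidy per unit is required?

At a buyer price of 62, quantity demanded is 461 − 4·62 = 213.
Sellers supply 213 only when they receive Ps = 197/3 + (2/9)·213 = 113.
s = Ps − Pb = 113 − 62 = 51.

Required subsidy s = £51 per unit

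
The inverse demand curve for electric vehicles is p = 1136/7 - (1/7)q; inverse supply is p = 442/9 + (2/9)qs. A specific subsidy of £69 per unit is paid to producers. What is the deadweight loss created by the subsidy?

Deadweight loss = £6520.5

Pre-subsidy: 1136/7 - (1/7)q = 442/9 + (2/9)q gives q* = 310 and p* = 118.
With the subsidy, sellers receive ps = pb + 69 for each unit, where pb is the price buyers pay.
On the curves, pb = 1136/7 - (1/7)q and ps = 442/9 + (2/9)q; the wedge ps − pb = 69 gives 442/9 + (2/9)q − (1136/7 - (1/7)q) = 69, so q' = 499.
Then pb = 1136/7 − (1/7)·499 = 91 and ps = 442/9 + (2/9)·499 = 160.
The subsidy expands output by 499 − 310 = 189 past the efficient level; on those units the gap between marginal cost and willingness to pay runs from 0 up to 69.
DWL = ½ × 69 × 189 = 6520.5.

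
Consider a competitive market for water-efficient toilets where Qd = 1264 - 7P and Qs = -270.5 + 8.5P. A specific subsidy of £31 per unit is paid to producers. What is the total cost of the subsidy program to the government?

Government cost = £21390

Pre-subsidy: 1264 - 7P = -270.5 + 8.5P gives P* = 99, Q* = 571.
With the subsidy, sellers receive Ps = Pb + 31 for each unit, where Pb is the price buyers pay.
Supply in terms of Pb becomes Qs = -270.5 + 8.5(Pb + 31) = -7 + 8.5Pb. Setting this equal to demand: 1264 - 7Pb = -7 + 8.5Pb, so Pb = 82.
Sellers receive Ps = 82 + 31 = 113; Q' = 1264 − 7·82 = 690.
Government outlay = subsidy × quantity = 31 × 690 = 21390.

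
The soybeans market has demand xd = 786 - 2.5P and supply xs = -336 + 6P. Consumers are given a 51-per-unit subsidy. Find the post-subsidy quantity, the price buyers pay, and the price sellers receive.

x' = 546; buyers pay 96; sellers receive 147

Pre-subsidy: 786 - 2.5P = -336 + 6P gives P* = 132, x* = 456.
With the rebate, buyers effectively pay Pb = Ps − 51, where Ps is the price sellers receive.
Demand in terms of Ps becomes xd = 786 − 2.5(Ps − 51) = 913.5 - 2.5Ps. Setting this equal to supply: 913.5 - 2.5Ps = -336 + 6Ps, so Ps = 147.
Buyers pay Pb = 147 − 51 = 96; x' = -336 + 6·147 = 546.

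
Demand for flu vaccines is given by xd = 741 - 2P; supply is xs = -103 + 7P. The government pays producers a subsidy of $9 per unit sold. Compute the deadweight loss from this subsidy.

Deadweight loss = $63

Pre-subsidy: 741 - 2P = -103 + 7P gives P* = 844/9, x* = 4981/9.
With the subsidy, sellers receive Ps = Pb + 9 for each unit, where Pb is the price buyers pay.
Supply in terms of Pb becomes xs = -103 + 7(Pb + 9) = -40 + 7Pb. Setting this equal to demand: 741 - 2Pb = -40 + 7Pb, so Pb = 781/9.
Sellers receive Ps = 781/9 + 9 = 862/9; x' = 741 − 2·(781/9) = 5107/9.
The subsidy expands output by 5107/9 − 4981/9 = 14 past the efficient level; on those units the gap between marginal cost and willingness to pay runs from 0 up to 9.
DWL = ½ × 9 × 14 = 63.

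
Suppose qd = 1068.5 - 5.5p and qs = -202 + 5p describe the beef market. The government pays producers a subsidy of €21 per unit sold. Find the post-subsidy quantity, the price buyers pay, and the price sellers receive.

q' = 458; buyers pay €111; sellers receive €132

Pre-subsidy: 1068.5 - 5.5p = -202 + 5p gives p* = 121, q* = 403.
With the subsidy, sellers receive ps = pb + 21 for each unit, where pb is the price buyers pay.
Supply in terms of pb becomes qs = -202 + 5(pb + 21) = -97 + 5pb. Setting this equal to demand: 1068.5 - 5.5pb = -97 + 5pb, so pb = 111.
Sellers receive ps = 111 + 21 = 132; q' = 1068.5 − 5.5·111 = 458.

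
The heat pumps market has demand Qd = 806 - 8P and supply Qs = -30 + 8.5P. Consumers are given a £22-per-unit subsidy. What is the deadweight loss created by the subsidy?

Deadweight loss = 2992/3

Pre-subsidy: 806 - 8P = -30 + 8.5P gives P* = 152/3, Q* = 1202/3.
With the rebate, buyers effectively pay Pb = Ps − 22, where Ps is the price sellers receive.
Demand in terms of Ps becomes Qd = 806 − 8(Ps − 22) = 982 - 8Ps. Setting this equal to supply: 982 - 8Ps = -30 + 8.5Ps, so Ps = 184/3.
Buyers pay Pb = 184/3 − 22 = 118/3; Q' = -30 + 8.5·(184/3) = 1474/3.
The subsidy expands output by 1474/3 − 1202/3 = 272/3 past the efficient level; on those units the gap between marginal cost and willingness to pay runs from 0 up to 22.
DWL = ½ × 22 × 272/3 = 2992/3.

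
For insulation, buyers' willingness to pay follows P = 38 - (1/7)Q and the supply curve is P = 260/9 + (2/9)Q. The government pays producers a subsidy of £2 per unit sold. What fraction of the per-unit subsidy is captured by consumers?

Consumer share = 9/23

Pre-subsidy: 38 - (1/7)Q = 260/9 + (2/9)Q gives Q* = 574/23 and P* = 792/23.
With the subsidy, sellers receive Ps = Pb + 2 for each unit, where Pb is the price buyers pay.
On the curves, Pb = 38 - (1/7)Q and Ps = 260/9 + (2/9)Q; the wedge Ps − Pb = 2 gives 260/9 + (2/9)Q − (38 - (1/7)Q) = 2, so Q' = 700/23.
Then Pb = 38 − (1/7)·(700/23) = 774/23 and Ps = 260/9 + (2/9)·(700/23) = 820/23.
Buyers' price falls by P* − Pb = 792/23 − 774/23 = 18/23; sellers' price rises by Ps − P* = 820/23 − 792/23 = 28/23.
So consumers capture (18/23)/2 = 9/23 of each unit of subsidy.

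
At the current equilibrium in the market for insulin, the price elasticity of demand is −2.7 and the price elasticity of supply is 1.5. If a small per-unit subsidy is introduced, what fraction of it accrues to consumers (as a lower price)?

For a small subsidy around the equilibrium, the benefit split depends on the relative slopes, which at a point are proportional to the elasticities.
Buyer share = εs/(εs + |εd|) = 1.5/(1.5 + 2.7) = 5/14; seller share = |εd|/(εs + |εd|) = 9/14.

Consumer share = 5/14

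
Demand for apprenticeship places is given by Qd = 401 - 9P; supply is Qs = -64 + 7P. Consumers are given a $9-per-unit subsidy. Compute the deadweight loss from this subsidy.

Deadweight loss = $159.46875

Pre-subsidy: 401 - 9P = -64 + 7P gives P* = 29.0625, Q* = 139.4375.
With the rebate, buyers effectively pay Pb = Ps − 9, where Ps is the price sellers receive.
Demand in terms of Ps becomes Qd = 401 − 9(Ps − 9) = 482 - 9Ps. Setting this equal to supply: 482 - 9Ps = -64 + 7Ps, so Ps = 34.125.
Buyers pay Pb = 34.125 − 9 = 25.125; Q' = -64 + 7·34.125 = 174.875.
The subsidy expands output by 174.875 − 139.4375 = 35.4375 past the efficient level; on those units the gap between marginal cost and willingness to pay runs from 0 up to 9.
DWL = ½ × 9 × 35.4375 = 159.46875.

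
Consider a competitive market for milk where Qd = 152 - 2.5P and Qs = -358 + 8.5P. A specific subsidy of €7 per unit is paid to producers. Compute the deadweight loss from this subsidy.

Pre-subsidy: 152 - 2.5P = -358 + 8.5P gives P* = 510/11, Q* = 397/11.
With the subsidy, sellers receive Ps = Pb + 7 for each unit, where Pb is the price buyers pay.
Supply in terms of Pb becomes Qs = -358 + 8.5(Pb + 7) = -298.5 + 8.5Pb. Setting this equal to demand: 152 - 2.5Pb = -298.5 + 8.5Pb, so Pb = 901/22.
Sellers receive Ps = 901/22 + 7 = 1055/22; Q' = 152 − 2.5·(901/22) = 2183/44.
The subsidy expands output by 2183/44 − 397/11 = 595/44 past the efficient level; on those units the gap between marginal cost and willingness to pay runs from 0 up to 7.
DWL = ½ × 7 × 595/44 = 4165/88.

Deadweight loss = 4165/88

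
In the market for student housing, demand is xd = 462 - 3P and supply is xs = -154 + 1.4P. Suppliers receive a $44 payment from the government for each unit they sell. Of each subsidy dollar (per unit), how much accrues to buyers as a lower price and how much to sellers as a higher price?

Buyers gain $14 per unit; sellers gain $30 per unit

Pre-subsidy: 462 - 3P = -154 + 1.4P gives P* = 140, x* = 42.
With the subsidy, sellers receive Ps = Pb + 44 for each unit, where Pb is the price buyers pay.
Supply in terms of Pb becomes xs = -154 + 1.4(Pb + 44) = -92.4 + 1.4Pb. Setting this equal to demand: 462 - 3Pb = -92.4 + 1.4Pb, so Pb = 126.
Sellers receive Ps = 126 + 44 = 170; x' = 462 − 3·126 = 84.
Buyers' price falls by P* − Pb = 140 − 126 = 14; sellers' price rises by Ps − P* = 170 − 140 = 30.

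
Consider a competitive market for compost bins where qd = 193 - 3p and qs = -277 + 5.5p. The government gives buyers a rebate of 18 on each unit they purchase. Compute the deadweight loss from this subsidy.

Deadweight loss = 5346/17

Pre-subsidy: 193 - 3p = -277 + 5.5p gives p* = 940/17, q* = 461/17.
With the rebate, buyers effectively pay pb = ps − 18, where ps is the price sellers receive.
Demand in terms of ps becomes qd = 193 − 3(ps − 18) = 247 - 3ps. Setting this equal to supply: 247 - 3ps = -277 + 5.5ps, so ps = 1048/17.
Buyers pay pb = 1048/17 − 18 = 742/17; q' = -277 + 5.5·(1048/17) = 1055/17.
The subsidy expands output by 1055/17 − 461/17 = 594/17 past the efficient level; on those units the gap between marginal cost and willingness to pay runs from 0 up to 18.
DWL = ½ × 18 × 594/17 = 5346/17.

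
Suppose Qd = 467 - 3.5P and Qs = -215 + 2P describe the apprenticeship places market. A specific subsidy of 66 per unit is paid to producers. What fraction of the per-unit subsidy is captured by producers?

Producer share = 7/11

Pre-subsidy: 467 - 3.5P = -215 + 2P gives P* = 124, Q* = 33.
With the subsidy, sellers receive Ps = Pb + 66 for each unit, where Pb is the price buyers pay.
Supply in terms of Pb becomes Qs = -215 + 2(Pb + 66) = -83 + 2Pb. Setting this equal to demand: 467 - 3.5Pb = -83 + 2Pb, so Pb = 100.
Sellers receive Ps = 100 + 66 = 166; Q' = 467 − 3.5·100 = 117.
Buyers' price falls by P* − Pb = 124 − 100 = 24; sellers' price rises by Ps − P* = 166 − 124 = 42.
So producers capture 42/66 = 7/11 of each unit of subsidy.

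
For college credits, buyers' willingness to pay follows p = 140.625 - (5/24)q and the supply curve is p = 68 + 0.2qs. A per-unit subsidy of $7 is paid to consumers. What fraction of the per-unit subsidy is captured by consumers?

Consumer share = 25/49

Pre-subsidy: 140.625 - (5/24)q = 68 + 0.2q gives q* = 1245/7 and p* = 725/7.
With the rebate, buyers effectively pay pb = ps − 7, where ps is the price sellers receive.
On the curves, pb = 140.625 - (5/24)q and ps = 68 + 0.2q; the wedge ps − pb = 7 gives 68 + 0.2q − (140.625 - (5/24)q) = 7, so q' = 195.
Then pb = 140.625 − (5/24)·195 = 100 and ps = 68 + 0.2·195 = 107.
Buyers' price falls by p* − pb = 725/7 − 100 = 25/7; sellers' price rises by ps − p* = 107 − 725/7 = 24/7.
So consumers capture (25/7)/7 = 25/49 of each unit of subsidy.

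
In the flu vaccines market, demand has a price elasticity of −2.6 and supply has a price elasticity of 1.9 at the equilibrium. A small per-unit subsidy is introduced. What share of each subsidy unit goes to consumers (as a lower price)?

For a small subsidy around the equilibrium, the benefit split depends on the relative slopes, which at a point are proportional to the elasticities.
Buyer share = εs/(εs + |εd|) = 1.9/(1.9 + 2.6) = 19/45; seller share = |εd|/(εs + |εd|) = 26/45.

Consumer share = 19/45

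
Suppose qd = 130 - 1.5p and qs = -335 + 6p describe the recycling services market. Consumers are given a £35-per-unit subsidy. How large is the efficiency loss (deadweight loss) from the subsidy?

Pre-subsidy: 130 - 1.5p = -335 + 6p gives p* = 62, q* = 37.
With the rebate, buyers effectively pay pb = ps − 35, where ps is the price sellers receive.
Demand in terms of ps becomes qd = 130 − 1.5(ps − 35) = 182.5 - 1.5ps. Setting this equal to supply: 182.5 - 1.5ps = -335 + 6ps, so ps = 69.
Buyers pay pb = 69 − 35 = 34; q' = -335 + 6·69 = 79.
The subsidy expands output by 79 − 37 = 42 past the efficient level; on those units the gap between marginal cost and willingness to pay runs from 0 up to 35.
DWL = ½ × 35 × 42 = 735.

Deadweight loss = £735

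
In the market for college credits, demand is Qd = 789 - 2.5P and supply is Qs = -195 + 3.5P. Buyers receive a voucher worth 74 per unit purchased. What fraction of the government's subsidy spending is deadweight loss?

Pre-subsidy: 789 - 2.5P = -195 + 3.5P gives P* = 164, Q* = 379.
With the rebate, buyers effectively pay Pb = Ps − 74, where Ps is the price sellers receive.
Demand in terms of Ps becomes Qd = 789 − 2.5(Ps − 74) = 974 - 2.5Ps. Setting this equal to supply: 974 - 2.5Ps = -195 + 3.5Ps, so Ps = 1169/6.
Buyers pay Pb = 1169/6 − 74 = 725/6; Q' = -195 + 3.5·(1169/6) = 5843/12.
ΔCS = ½(379 + 5843/12)(164 − 725/6) = 2691269/144; ΔPS = ½(379 + 5843/12)(1169/6 − 164) = 1922335/144.
Government spending = 74 × 5843/12 = 216191/6.
DWL = ½ × 74 × (5843/12 − 379) = 47915/12; fraction = (47915/12) / (216191/6) = 1295/11686.

DWL / government spending = 1295/11686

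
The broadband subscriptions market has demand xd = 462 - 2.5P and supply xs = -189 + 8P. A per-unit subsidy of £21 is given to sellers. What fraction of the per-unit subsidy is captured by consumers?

Pre-subsidy: 462 - 2.5P = -189 + 8P gives P* = 62, x* = 307.
With the subsidy, sellers receive Ps = Pb + 21 for each unit, where Pb is the price buyers pay.
Supply in terms of Pb becomes xs = -189 + 8(Pb + 21) = -21 + 8Pb. Setting this equal to demand: 462 - 2.5Pb = -21 + 8Pb, so Pb = 46.
Sellers receive Ps = 46 + 21 = 67; x' = 462 − 2.5·46 = 347.
Buyers' price falls by P* − Pb = 62 − 46 = 16; sellers' price rises by Ps − P* = 67 − 62 = 5.
So consumers capture 16/21 = 16/21 of each unit of subsidy.

Consumer share = 16/21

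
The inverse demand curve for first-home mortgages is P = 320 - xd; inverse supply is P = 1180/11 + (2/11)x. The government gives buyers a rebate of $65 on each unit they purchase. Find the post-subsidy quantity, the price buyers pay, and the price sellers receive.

Pre-subsidy: 320 - x = 1180/11 + (2/11)x gives x* = 180 and P* = 140.
With the rebate, buyers effectively pay Pb = Ps − 65, where Ps is the price sellers receive.
On the curves, Pb = 320 - x and Ps = 1180/11 + (2/11)x; the wedge Ps − Pb = 65 gives 1180/11 + (2/11)x − (320 - x) = 65, so x' = 235.
Then Pb = 320 − 1·235 = 85 and Ps = 1180/11 + (2/11)·235 = 150.

x' = 235; buyers pay $85; sellers receive $150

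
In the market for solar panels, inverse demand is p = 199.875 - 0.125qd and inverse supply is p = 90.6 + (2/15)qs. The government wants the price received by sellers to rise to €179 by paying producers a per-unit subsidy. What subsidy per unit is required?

At a seller price of 179, quantity supplied is -679.5 + 7.5·179 = 663.
Buyers absorb 663 only when they pay pb = 199.875 − 0.125·663 = 117.
s = ps − pb = 179 − 117 = 62.

Required subsidy s = €62 per unit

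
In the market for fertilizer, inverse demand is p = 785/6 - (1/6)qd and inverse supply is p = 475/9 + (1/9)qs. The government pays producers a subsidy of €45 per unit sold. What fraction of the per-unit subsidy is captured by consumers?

Pre-subsidy: 785/6 - (1/6)q = 475/9 + (1/9)q gives q* = 281 and p* = 84.
With the subsidy, sellers receive ps = pb + 45 for each unit, where pb is the price buyers pay.
On the curves, pb = 785/6 - (1/6)q and ps = 475/9 + (1/9)q; the wedge ps − pb = 45 gives 475/9 + (1/9)q − (785/6 - (1/6)q) = 45, so q' = 443.
Then pb = 785/6 − (1/6)·443 = 57 and ps = 475/9 + (1/9)·443 = 102.
Buyers' price falls by p* − pb = 84 − 57 = 27; sellers' price rises by ps − p* = 102 − 84 = 18.
So consumers capture 27/45 = 0.6 of each unit of subsidy.

Consumer share = 0.6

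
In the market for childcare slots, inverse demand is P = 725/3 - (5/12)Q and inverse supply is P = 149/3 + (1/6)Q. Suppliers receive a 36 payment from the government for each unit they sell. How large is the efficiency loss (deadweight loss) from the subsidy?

Pre-subsidy: 725/3 - (5/12)Q = 149/3 + (1/6)Q gives Q* = 2304/7 and P* = 2195/21.
With the subsidy, sellers receive Ps = Pb + 36 for each unit, where Pb is the price buyers pay.
On the curves, Pb = 725/3 - (5/12)Q and Ps = 149/3 + (1/6)Q; the wedge Ps − Pb = 36 gives 149/3 + (1/6)Q − (725/3 - (5/12)Q) = 36, so Q' = 2736/7.
Then Pb = 725/3 − (5/12)·(2736/7) = 1655/21 and Ps = 149/3 + (1/6)·(2736/7) = 2411/21.
The subsidy expands output by 2736/7 − 2304/7 = 432/7 past the efficient level; on those units the gap between marginal cost and willingness to pay runs from 0 up to 36.
DWL = ½ × 36 × 432/7 = 7776/7.

Deadweight loss = 7776/7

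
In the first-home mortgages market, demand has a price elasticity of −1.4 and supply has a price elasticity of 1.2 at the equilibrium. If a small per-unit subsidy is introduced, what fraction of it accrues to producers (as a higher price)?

Producer share = 7/13

For a small subsidy around the equilibrium, the benefit split depends on the relative slopes, which at a point are proportional to the elasticities.
Buyer share = εs/(εs + |εd|) = 1.2/(1.2 + 1.4) = 6/13; seller share = |εd|/(εs + |εd|) = 7/13.
So producers capture 7/13 of the subsidy.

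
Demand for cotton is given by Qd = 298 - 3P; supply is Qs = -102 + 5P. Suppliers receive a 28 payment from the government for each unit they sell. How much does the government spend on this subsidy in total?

Government cost = 5614

Pre-subsidy: 298 - 3P = -102 + 5P gives P* = 50, Q* = 148.
With the subsidy, sellers receive Ps = Pb + 28 for each unit, where Pb is the price buyers pay.
Supply in terms of Pb becomes Qs = -102 + 5(Pb + 28) = 38 + 5Pb. Setting this equal to demand: 298 - 3Pb = 38 + 5Pb, so Pb = 32.5.
Sellers receive Ps = 32.5 + 28 = 60.5; Q' = 298 − 3·32.5 = 200.5.
Government outlay = subsidy × quantity = 28 × 200.5 = 5614.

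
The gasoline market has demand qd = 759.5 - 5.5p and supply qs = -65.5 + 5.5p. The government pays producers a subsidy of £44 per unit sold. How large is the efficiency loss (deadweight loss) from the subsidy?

Deadweight loss = £2662

Pre-subsidy: 759.5 - 5.5p = -65.5 + 5.5p gives p* = 75, q* = 347.
With the subsidy, sellers receive ps = pb + 44 for each unit, where pb is the price buyers pay.
Supply in terms of pb becomes qs = -65.5 + 5.5(pb + 44) = 176.5 + 5.5pb. Setting this equal to demand: 759.5 - 5.5pb = 176.5 + 5.5pb, so pb = 53.
Sellers receive ps = 53 + 44 = 97; q' = 759.5 − 5.5·53 = 468.
The subsidy expands output by 468 − 347 = 121 past the efficient level; on those units the gap between marginal cost and willingness to pay runs from 0 up to 44.
DWL = ½ × 44 × 121 = 2662.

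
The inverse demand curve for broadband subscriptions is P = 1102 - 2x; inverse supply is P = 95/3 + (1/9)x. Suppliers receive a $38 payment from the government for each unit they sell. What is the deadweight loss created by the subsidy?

Deadweight loss = $342

Pre-subsidy: 1102 - 2x = 95/3 + (1/9)x gives x* = 507 and P* = 88.
With the subsidy, sellers receive Ps = Pb + 38 for each unit, where Pb is the price buyers pay.
On the curves, Pb = 1102 - 2x and Ps = 95/3 + (1/9)x; the wedge Ps − Pb = 38 gives 95/3 + (1/9)x − (1102 - 2x) = 38, so x' = 525.
Then Pb = 1102 − 2·525 = 52 and Ps = 95/3 + (1/9)·525 = 90.
The subsidy expands output by 525 − 507 = 18 past the efficient level; on those units the gap between marginal cost and willingness to pay runs from 0 up to 38.
DWL = ½ × 38 × 18 = 342.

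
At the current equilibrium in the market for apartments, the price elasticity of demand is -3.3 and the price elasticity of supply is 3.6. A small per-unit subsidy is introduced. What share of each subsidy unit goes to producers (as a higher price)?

For a small subsidy around the equilibrium, the benefit split depends on the relative slopes, which at a point are proportional to the elasticities.
Buyer share = εs/(εs + |εd|) = 3.6/(3.6 + 3.3) = 12/23; seller share = |εd|/(εs + |εd|) = 11/23.
So producers capture 11/23 of the subsidy.

Producer share = 11/23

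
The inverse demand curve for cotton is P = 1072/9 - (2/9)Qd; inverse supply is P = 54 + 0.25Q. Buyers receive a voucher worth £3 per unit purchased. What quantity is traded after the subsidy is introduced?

Pre-subsidy: 1072/9 - (2/9)Q = 54 + 0.25Q gives Q* = 2344/17 and P* = 1504/17.
With the rebate, buyers effectively pay Pb = Ps − 3, where Ps is the price sellers receive.
On the curves, Pb = 1072/9 - (2/9)Q and Ps = 54 + 0.25Q; the wedge Ps − Pb = 3 gives 54 + 0.25Q − (1072/9 - (2/9)Q) = 3, so Q' = 2452/17.
Then Pb = 1072/9 − (2/9)·(2452/17) = 1480/17 and Ps = 54 + 0.25·(2452/17) = 1531/17.

Q' = 2452/17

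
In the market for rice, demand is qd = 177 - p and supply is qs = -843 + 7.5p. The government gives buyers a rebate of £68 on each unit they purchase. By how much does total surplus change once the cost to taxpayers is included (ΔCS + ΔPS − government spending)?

Pre-subsidy: 177 - p = -843 + 7.5p gives p* = 120, q* = 57.
With the rebate, buyers effectively pay pb = ps − 68, where ps is the price sellers receive.
Demand in terms of ps becomes qd = 177 − 1(ps − 68) = 245 - ps. Setting this equal to supply: 245 - ps = -843 + 7.5ps, so ps = 128.
Buyers pay pb = 128 − 68 = 60; q' = -843 + 7.5·128 = 117.
ΔCS = ½(57 + 117)(120 − 60) = 5220; ΔPS = ½(57 + 117)(128 − 120) = 696.
Government spending = 68 × 117 = 7956.
Net change = 5220 + 696 − 7956 = -2040. The loss equals the DWL triangle ½·68·60.

Net change in total surplus = -£2040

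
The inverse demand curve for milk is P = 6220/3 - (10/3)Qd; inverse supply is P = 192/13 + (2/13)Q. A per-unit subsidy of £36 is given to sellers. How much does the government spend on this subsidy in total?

Government cost = 367596/17

Pre-subsidy: 6220/3 - (10/3)Q = 192/13 + (2/13)Q gives Q* = 20071/34 and P* = 1795/17.
With the subsidy, sellers receive Ps = Pb + 36 for each unit, where Pb is the price buyers pay.
On the curves, Pb = 6220/3 - (10/3)Q and Ps = 192/13 + (2/13)Q; the wedge Ps − Pb = 36 gives 192/13 + (2/13)Q − (6220/3 - (10/3)Q) = 36, so Q' = 10211/17.
Then Pb = 6220/3 − (10/3)·(10211/17) = 1210/17 and Ps = 192/13 + (2/13)·(10211/17) = 1822/17.
Government outlay = subsidy × quantity = 36 × 10211/17 = 367596/17.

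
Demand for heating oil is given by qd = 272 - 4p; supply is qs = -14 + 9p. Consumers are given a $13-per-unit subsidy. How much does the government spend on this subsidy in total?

Pre-subsidy: 272 - 4p = -14 + 9p gives p* = 22, q* = 184.
With the rebate, buyers effectively pay pb = ps − 13, where ps is the price sellers receive.
Demand in terms of ps becomes qd = 272 − 4(ps − 13) = 324 - 4ps. Setting this equal to supply: 324 - 4ps = -14 + 9ps, so ps = 26.
Buyers pay pb = 26 − 13 = 13; q' = -14 + 9·26 = 220.
Government outlay = subsidy × quantity = 13 × 220 = 2860.

Government cost = $2860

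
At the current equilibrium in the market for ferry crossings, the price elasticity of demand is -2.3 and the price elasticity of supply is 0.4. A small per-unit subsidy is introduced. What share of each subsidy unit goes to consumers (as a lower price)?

For a small subsidy around the equilibrium, the benefit split depends on the relative slopes, which at a point are proportional to the elasticities.
Buyer share = εs/(εs + |εd|) = 0.4/(0.4 + 2.3) = 4/27; seller share = |εd|/(εs + |εd|) = 23/27.

Consumer share = 4/27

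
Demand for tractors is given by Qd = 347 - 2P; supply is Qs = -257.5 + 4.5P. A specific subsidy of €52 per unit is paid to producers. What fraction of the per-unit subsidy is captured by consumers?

Consumer share = 9/13

Pre-subsidy: 347 - 2P = -257.5 + 4.5P gives P* = 93, Q* = 161.
With the subsidy, sellers receive Ps = Pb + 52 for each unit, where Pb is the price buyers pay.
Supply in terms of Pb becomes Qs = -257.5 + 4.5(Pb + 52) = -23.5 + 4.5Pb. Setting this equal to demand: 347 - 2Pb = -23.5 + 4.5Pb, so Pb = 57.
Sellers receive Ps = 57 + 52 = 109; Q' = 347 − 2·57 = 233.
Buyers' price falls by P* − Pb = 93 − 57 = 36; sellers' price rises by Ps − P* = 109 − 93 = 16.
So consumers capture 36/52 = 9/13 of each unit of subsidy.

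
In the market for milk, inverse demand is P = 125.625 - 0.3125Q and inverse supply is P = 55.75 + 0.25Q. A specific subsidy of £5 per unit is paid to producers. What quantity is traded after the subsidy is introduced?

Q' = 1198/9

Pre-subsidy: 125.625 - 0.3125Q = 55.75 + 0.25Q gives Q* = 1118/9 and P* = 3125/36.
With the subsidy, sellers receive Ps = Pb + 5 for each unit, where Pb is the price buyers pay.
On the curves, Pb = 125.625 - 0.3125Q and Ps = 55.75 + 0.25Q; the wedge Ps − Pb = 5 gives 55.75 + 0.25Q − (125.625 - 0.3125Q) = 5, so Q' = 1198/9.
Then Pb = 125.625 − 0.3125·(1198/9) = 3025/36 and Ps = 55.75 + 0.25·(1198/9) = 3205/36.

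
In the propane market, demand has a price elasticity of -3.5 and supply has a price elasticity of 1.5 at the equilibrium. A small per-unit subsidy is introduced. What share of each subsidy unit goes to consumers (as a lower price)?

For a small subsidy around the equilibrium, the benefit split depends on the relative slopes, which at a point are proportional to the elasticities.
Buyer share = εs/(εs + |εd|) = 1.5/(1.5 + 3.5) = 0.3; seller share = |εd|/(εs + |εd|) = 0.7.

Consumer share = 0.3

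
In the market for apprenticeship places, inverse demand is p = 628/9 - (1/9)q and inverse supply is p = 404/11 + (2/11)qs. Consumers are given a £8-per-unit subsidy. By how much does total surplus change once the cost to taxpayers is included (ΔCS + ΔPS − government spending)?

Pre-subsidy: 628/9 - (1/9)q = 404/11 + (2/11)q gives q* = 3272/29 and p* = 1660/29.
With the rebate, buyers effectively pay pb = ps − 8, where ps is the price sellers receive.
On the curves, pb = 628/9 - (1/9)q and ps = 404/11 + (2/11)q; the wedge ps − pb = 8 gives 404/11 + (2/11)q − (628/9 - (1/9)q) = 8, so q' = 4064/29.
Then pb = 628/9 − (1/9)·(4064/29) = 1572/29 and ps = 404/11 + (2/11)·(4064/29) = 1804/29.
ΔCS = ½(3272/29 + 4064/29)(1660/29 − 1572/29) = 322784/841; ΔPS = ½(3272/29 + 4064/29)(1804/29 − 1660/29) = 528192/841.
Government spending = 8 × 4064/29 = 32512/29.
Net change = 322784/841 + 528192/841 − 32512/29 = -3168/29. The loss equals the DWL triangle ½·8·792/29.

Net change in total surplus = -3168/29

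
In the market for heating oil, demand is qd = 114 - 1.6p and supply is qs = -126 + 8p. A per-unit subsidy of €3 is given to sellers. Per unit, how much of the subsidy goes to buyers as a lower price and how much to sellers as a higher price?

Buyers gain €2.5 per unit; sellers gain €0.5 per unit

Pre-subsidy: 114 - 1.6p = -126 + 8p gives p* = 25, q* = 74.
With the subsidy, sellers receive ps = pb + 3 for each unit, where pb is the price buyers pay.
Supply in terms of pb becomes qs = -126 + 8(pb + 3) = -102 + 8pb. Setting this equal to demand: 114 - 1.6pb = -102 + 8pb, so pb = 22.5.
Sellers receive ps = 22.5 + 3 = 25.5; q' = 114 − 1.6·22.5 = 78.
Buyers' price falls by p* − pb = 25 − 22.5 = 2.5; sellers' price rises by ps − p* = 25.5 − 25 = 0.5.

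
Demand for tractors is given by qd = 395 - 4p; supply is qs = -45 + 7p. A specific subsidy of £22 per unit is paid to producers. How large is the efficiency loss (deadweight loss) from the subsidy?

Pre-subsidy: 395 - 4p = -45 + 7p gives p* = 40, q* = 235.
With the subsidy, sellers receive ps = pb + 22 for each unit, where pb is the price buyers pay.
Supply in terms of pb becomes qs = -45 + 7(pb + 22) = 109 + 7pb. Setting this equal to demand: 395 - 4pb = 109 + 7pb, so pb = 26.
Sellers receive ps = 26 + 22 = 48; q' = 395 − 4·26 = 291.
The subsidy expands output by 291 − 235 = 56 past the efficient level; on those units the gap between marginal cost and willingness to pay runs from 0 up to 22.
DWL = ½ × 22 × 56 = 616.

Deadweight loss = £616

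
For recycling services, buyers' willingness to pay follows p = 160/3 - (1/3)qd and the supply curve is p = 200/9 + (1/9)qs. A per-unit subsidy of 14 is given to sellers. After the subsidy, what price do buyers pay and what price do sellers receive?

Buyers pay 19.5; sellers receive 33.5

Pre-subsidy: 160/3 - (1/3)q = 200/9 + (1/9)q gives q* = 70 and p* = 30.
With the subsidy, sellers receive ps = pb + 14 for each unit, where pb is the price buyers pay.
On the curves, pb = 160/3 - (1/3)q and ps = 200/9 + (1/9)q; the wedge ps − pb = 14 gives 200/9 + (1/9)q − (160/3 - (1/3)q) = 14, so q' = 101.5.
Then pb = 160/3 − (1/3)·101.5 = 19.5 and ps = 200/9 + (1/9)·101.5 = 33.5.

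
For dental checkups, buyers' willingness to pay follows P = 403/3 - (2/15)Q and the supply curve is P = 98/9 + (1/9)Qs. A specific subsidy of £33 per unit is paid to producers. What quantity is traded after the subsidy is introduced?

Pre-subsidy: 403/3 - (2/15)Q = 98/9 + (1/9)Q gives Q* = 505 and P* = 67.
With the subsidy, sellers receive Ps = Pb + 33 for each unit, where Pb is the price buyers pay.
On the curves, Pb = 403/3 - (2/15)Q and Ps = 98/9 + (1/9)Q; the wedge Ps − Pb = 33 gives 98/9 + (1/9)Q − (403/3 - (2/15)Q) = 33, so Q' = 640.
Then Pb = 403/3 − (2/15)·640 = 49 and Ps = 98/9 + (1/9)·640 = 82.

Q' = 640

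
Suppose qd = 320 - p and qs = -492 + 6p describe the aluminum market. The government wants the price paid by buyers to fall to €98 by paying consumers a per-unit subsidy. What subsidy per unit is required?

At a buyer price of 98, quantity demanded is 320 − 1·98 = 222.
Sellers supply 222 only when they receive ps with -492 + 6·ps = 222, i.e. ps = 119.
s = ps − pb = 119 − 98 = 21.

Required subsidy s = €21 per unit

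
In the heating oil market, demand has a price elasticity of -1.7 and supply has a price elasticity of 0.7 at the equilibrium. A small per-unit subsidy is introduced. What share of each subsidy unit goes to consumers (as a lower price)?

Consumer share = 7/24

For a small subsidy around the equilibrium, the benefit split depends on the relative slopes, which at a point are proportional to the elasticities.
Buyer share = εs/(εs + |εd|) = 0.7/(0.7 + 1.7) = 7/24; seller share = |εd|/(εs + |εd|) = 17/24.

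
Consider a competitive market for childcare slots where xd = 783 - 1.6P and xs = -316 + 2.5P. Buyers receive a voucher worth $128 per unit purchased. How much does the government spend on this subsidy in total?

Pre-subsidy: 783 - 1.6P = -316 + 2.5P gives P* = 10990/41, x* = 14519/41.
With the rebate, buyers effectively pay Pb = Ps − 128, where Ps is the price sellers receive.
Demand in terms of Ps becomes xd = 783 − 1.6(Ps − 128) = 987.8 - 1.6Ps. Setting this equal to supply: 987.8 - 1.6Ps = -316 + 2.5Ps, so Ps = 318.
Buyers pay Pb = 318 − 128 = 190; x' = -316 + 2.5·318 = 479.
Government outlay = subsidy × quantity = 128 × 479 = 61312.

Government cost = $61312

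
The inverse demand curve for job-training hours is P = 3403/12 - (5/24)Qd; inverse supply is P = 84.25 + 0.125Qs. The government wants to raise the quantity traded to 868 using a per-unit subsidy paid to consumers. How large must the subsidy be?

Required subsidy s = 90 per unit

At Q = 868, from the demand curve buyers pay Pb = 3403/12 − (5/24)·868 = 102.75; from the supply curve sellers need Ps = 84.25 + 0.125·868 = 192.75.
The subsidy must fill the gap: s = Ps − Pb = 192.75 − 102.75 = 90.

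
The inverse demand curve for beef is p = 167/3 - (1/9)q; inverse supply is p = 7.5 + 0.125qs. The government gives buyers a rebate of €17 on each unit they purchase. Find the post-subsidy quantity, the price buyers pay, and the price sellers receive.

Pre-subsidy: 167/3 - (1/9)q = 7.5 + 0.125q gives q* = 204 and p* = 33.
With the rebate, buyers effectively pay pb = ps − 17, where ps is the price sellers receive.
On the curves, pb = 167/3 - (1/9)q and ps = 7.5 + 0.125q; the wedge ps − pb = 17 gives 7.5 + 0.125q − (167/3 - (1/9)q) = 17, so q' = 276.
Then pb = 167/3 − (1/9)·276 = 25 and ps = 7.5 + 0.125·276 = 42.

q' = 276; buyers pay €25; sellers receive €42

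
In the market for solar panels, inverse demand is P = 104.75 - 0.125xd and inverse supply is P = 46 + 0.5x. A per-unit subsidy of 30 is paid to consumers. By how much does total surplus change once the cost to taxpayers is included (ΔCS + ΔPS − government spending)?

Pre-subsidy: 104.75 - 0.125x = 46 + 0.5x gives x* = 94 and P* = 93.
With the rebate, buyers effectively pay Pb = Ps − 30, where Ps is the price sellers receive.
On the curves, Pb = 104.75 - 0.125x and Ps = 46 + 0.5x; the wedge Ps − Pb = 30 gives 46 + 0.5x − (104.75 - 0.125x) = 30, so x' = 142.
Then Pb = 104.75 − 0.125·142 = 87 and Ps = 46 + 0.5·142 = 117.
ΔCS = ½(94 + 142)(93 − 87) = 708; ΔPS = ½(94 + 142)(117 − 93) = 2832.
Government spending = 30 × 142 = 4260.
Net change = 708 + 2832 − 4260 = -720. The loss equals the DWL triangle ½·30·48.

Net change in total surplus = -720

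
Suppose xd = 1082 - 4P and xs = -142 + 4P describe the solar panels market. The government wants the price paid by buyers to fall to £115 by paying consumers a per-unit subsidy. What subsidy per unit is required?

Required subsidy s = £76 per unit

At a buyer price of 115, quantity demanded is 1082 − 4·115 = 622.
Sellers supply 622 only when they receive Ps with -142 + 4·Ps = 622, i.e. Ps = 191.
s = Ps − Pb = 191 − 115 = 76.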